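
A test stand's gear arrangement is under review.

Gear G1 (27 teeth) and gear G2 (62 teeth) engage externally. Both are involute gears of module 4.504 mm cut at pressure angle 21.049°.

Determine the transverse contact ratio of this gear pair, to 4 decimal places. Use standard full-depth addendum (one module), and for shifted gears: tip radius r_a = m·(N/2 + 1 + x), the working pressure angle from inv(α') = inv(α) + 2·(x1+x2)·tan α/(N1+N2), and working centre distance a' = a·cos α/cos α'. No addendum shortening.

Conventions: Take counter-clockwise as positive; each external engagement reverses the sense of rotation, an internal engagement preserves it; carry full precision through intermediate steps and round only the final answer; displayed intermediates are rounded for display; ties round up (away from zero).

1.6603

topology: single-mesh involute geometry — m = 4.504, 27T/62T pair
base radii: r_b1 = 56.746768, r_b2 = 130.307394
tip radii: r_a1 = 65.308000, r_a2 = 144.128000
no profile shift: α' = α, a' = a
action lengths: √(r_a1²−r_b1²) = 32.325519, √(r_a2²−r_b2²) = 61.586228
base pitch p_b = π·m·cos α = 13.205573
CR = (32.325519 + 61.586228 − 200.428000·sin 21.04900°)/13.205573 = 1.660267
contact ratio ≈ 1.6603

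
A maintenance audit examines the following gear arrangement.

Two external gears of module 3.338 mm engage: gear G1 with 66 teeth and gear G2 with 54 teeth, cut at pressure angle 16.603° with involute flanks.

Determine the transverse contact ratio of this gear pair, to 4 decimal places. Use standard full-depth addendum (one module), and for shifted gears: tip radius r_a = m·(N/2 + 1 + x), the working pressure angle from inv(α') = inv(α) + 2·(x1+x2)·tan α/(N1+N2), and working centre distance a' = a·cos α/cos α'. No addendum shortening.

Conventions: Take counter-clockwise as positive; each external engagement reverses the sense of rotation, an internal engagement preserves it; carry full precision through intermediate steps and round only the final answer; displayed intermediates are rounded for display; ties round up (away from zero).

2.0074

class = single-mesh tooth geometry [involute pair 66T × 54T, m = 3.338]
base radii: r_b1 = 105.561417, r_b2 = 86.368432
tip radii: r_a1 = 113.492000, r_a2 = 93.464000
no profile shift: α' = α, a' = a
action lengths: √(r_a1²−r_b1²) = 41.679987, √(r_a2²−r_b2²) = 35.721327
base pitch p_b = π·m·cos α = 10.049423
CR = (41.679987 + 35.721327 − 200.280000·sin 16.60300°)/10.049423 = 2.007438
contact ratio ≈ 2.0074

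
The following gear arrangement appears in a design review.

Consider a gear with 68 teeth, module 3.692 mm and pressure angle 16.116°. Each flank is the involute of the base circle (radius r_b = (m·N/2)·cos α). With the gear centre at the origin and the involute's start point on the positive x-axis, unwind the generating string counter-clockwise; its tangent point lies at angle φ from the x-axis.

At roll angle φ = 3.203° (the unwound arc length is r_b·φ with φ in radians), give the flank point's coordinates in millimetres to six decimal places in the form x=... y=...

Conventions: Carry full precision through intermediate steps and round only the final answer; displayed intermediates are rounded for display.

recognized (one wheel, involute flank): single-mesh tooth geometry, m = 3.692, N = 68
pitch radius r_p = m·N/2 = 3.692·68/2 = 125.528000
base radius r_b = r_p·cos α = 125.528000·cos 16.116° = 120.594960
roll angle φ = 3.203° = 0.05590290 rad
x = r_b·(cos φ + φ·sin φ) = 120.783250
y = r_b·(sin φ − φ·cos φ) = 0.007021

x=120.783250 y=0.007021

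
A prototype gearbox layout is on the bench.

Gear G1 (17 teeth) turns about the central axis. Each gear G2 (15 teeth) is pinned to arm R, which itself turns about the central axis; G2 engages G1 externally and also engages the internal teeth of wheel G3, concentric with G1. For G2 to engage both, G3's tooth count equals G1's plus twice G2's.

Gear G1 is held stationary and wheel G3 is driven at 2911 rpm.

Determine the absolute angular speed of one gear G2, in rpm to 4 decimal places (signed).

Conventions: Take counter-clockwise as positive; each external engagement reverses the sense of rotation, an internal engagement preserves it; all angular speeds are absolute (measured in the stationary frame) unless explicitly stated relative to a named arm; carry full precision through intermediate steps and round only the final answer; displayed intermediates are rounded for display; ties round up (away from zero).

+4560.5667 rpm

topology: planetary set — G1 17T / G2 15T / G3 47T, arm = carrier (Willis)
normalise by the input: solve with ω_ring = 1, then scale by 2911 rpm
ring teeth: 17 + 2·15 = 47
17(ω_sun−ω_arm) = −47(ω_ring−ω_arm),  ω_sun = 0, ω_ring = 1
17(0−ω_arm) = −47(1−ω_arm)  ⇒  64·ω_arm = 47  ⇒  ω_arm = 47/64
sun–planet mesh: 17·(0−47/64) = −15·(ω_p−ω_arm)  ⇒  ω_p−ω_arm = 799/960
ω_p = 47/64 + 799/960 = 47/30
scale: ω_p = 47/30 × 2911 rpm = +4560.5667 rpm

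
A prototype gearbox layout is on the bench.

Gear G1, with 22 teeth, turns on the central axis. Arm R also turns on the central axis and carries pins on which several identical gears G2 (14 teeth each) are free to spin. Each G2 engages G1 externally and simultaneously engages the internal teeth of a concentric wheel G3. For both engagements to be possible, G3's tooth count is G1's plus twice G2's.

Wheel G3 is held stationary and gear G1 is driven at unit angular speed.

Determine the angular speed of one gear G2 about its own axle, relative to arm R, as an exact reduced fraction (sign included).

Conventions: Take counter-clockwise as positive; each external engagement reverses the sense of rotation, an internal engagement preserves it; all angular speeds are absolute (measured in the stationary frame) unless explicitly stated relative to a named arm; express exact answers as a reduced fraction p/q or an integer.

-275/252

planetary set (22T centre, 14T on arm, 50T internal) — Willis relation
ring teeth: 22 + 2·14 = 50
22(ω_sun−ω_arm) = −50(ω_ring−ω_arm),  ω_ring = 0, ω_sun = 1
22(1−ω_arm) = −50(0−ω_arm)  ⇒  72·ω_arm = 22  ⇒  ω_arm = 11/36
sun–planet mesh: 22·(1−11/36) = −14·(ω_p−ω_arm)  ⇒  ω_p−ω_arm = -275/252
exact speed ratio = -275/252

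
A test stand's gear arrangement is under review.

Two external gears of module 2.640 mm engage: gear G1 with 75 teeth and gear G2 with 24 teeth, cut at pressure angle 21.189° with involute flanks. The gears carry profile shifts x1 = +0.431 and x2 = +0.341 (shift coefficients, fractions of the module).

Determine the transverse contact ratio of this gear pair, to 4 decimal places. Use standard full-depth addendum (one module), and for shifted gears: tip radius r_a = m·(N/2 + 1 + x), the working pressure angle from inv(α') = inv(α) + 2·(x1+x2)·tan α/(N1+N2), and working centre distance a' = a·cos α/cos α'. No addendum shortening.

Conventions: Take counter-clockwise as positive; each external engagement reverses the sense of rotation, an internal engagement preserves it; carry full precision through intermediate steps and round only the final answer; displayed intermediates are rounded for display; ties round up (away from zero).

single-mesh involute tooth geometry (75T engaging 24T at module 2.640)
base radii: r_b1 = 92.306928, r_b2 = 29.538217
tip radii: r_a1 = 102.777840, r_a2 = 35.220240
inv(α') = inv(21.189°) + 2·(+0.431+0.341)·tan α/(75+24) = 0.02388160  ⇒  α' = 23.26140°
a' = a·cos α / cos α' = 130.6800·cos 21.189°/cos 23.26140° = 132.625956
action lengths: √(r_a1²−r_b1²) = 45.196410, √(r_a2²−r_b2²) = 19.182259
base pitch p_b = π·m·cos α = 7.733087
CR = (45.196410 + 19.182259 − 132.625956·sin 23.26140°)/7.733087 = 1.551922
contact ratio ≈ 1.5519

1.5519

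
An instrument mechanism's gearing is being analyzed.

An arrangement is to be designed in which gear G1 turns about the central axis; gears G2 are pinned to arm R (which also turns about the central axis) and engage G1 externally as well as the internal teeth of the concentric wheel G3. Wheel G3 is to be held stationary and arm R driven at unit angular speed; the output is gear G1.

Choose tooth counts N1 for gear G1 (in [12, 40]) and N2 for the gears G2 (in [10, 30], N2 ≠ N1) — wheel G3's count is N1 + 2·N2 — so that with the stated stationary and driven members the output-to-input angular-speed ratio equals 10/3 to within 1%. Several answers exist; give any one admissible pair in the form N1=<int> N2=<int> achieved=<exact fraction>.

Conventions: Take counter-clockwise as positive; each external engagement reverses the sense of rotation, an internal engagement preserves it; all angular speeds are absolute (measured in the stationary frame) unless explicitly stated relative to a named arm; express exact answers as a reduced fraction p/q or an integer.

planetary set to be sized for 10/3 (Willis relation)
Willis with ω_ring = 0: ω_sun/ω_arm = (N1+N3)/N1; set equal to 10/3  ⇒  N3/N1 = 10/3 − 1 = 7/3
N3 = N1 + 2·N2  ⇒  N2/N1 = (N3/N1 − 1)/2 = (7/3 − 1)/2 = 2/3
smallest multiple with N1 ≥ 12 and N2 ≥ 10: k = 5  ⇒  N1 = 5·3 = 15, N2 = 5·2 = 10 (N1 ≤ 40, N2 ≤ 30, N2 ≠ N1 ✓), N3 = 15 + 2·10 = 35
check: (N1+N3)/N1 with N1 = 15, N3 = 35 gives 10/3; |achieved − target| = 0 ≤ 1/30 ✓

N1=15 N2=10 achieved=10/3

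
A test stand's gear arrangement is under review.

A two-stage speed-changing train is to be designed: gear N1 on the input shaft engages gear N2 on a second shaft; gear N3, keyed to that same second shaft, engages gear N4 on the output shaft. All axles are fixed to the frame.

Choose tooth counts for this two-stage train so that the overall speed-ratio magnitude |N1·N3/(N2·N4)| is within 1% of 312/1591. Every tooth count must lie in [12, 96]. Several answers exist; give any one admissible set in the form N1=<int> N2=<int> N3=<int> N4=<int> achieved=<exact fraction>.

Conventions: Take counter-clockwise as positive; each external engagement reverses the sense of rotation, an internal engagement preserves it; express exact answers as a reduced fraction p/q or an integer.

2-stage fixed-axis compound train for ratio 312/1591
target = 312/1591 in lowest terms: an exact hit needs N1·N3 = k·312 and N2·N4 = k·1591 for one integer k, every count in [12, 96]; additionally prefer no 1:1 stage (N1 ≠ N2, N3 ≠ N4)
k = 1: N1·N3 = 312 = 12·26, N2·N4 = 1591 = 37·43
achieved = 12·26/(37·43) = 312/1591; |achieved − target| = 0 ≤ 78/39775 ✓

N1=12 N2=37 N3=26 N4=43 achieved=312/1591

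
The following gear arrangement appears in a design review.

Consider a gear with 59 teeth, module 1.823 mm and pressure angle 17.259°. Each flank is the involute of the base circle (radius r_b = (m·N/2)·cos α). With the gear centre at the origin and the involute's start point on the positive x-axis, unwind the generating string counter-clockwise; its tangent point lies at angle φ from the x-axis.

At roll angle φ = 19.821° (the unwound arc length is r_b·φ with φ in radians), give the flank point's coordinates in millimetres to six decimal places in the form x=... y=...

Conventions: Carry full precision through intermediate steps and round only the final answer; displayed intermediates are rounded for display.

x=54.338794 y=0.700295

topology: single-mesh involute geometry — m = 1.823, N = 59
pitch radius r_p = m·N/2 = 1.823·59/2 = 53.778500
base radius r_b = r_p·cos α = 53.778500·cos 17.259° = 51.357034
roll angle φ = 19.821° = 0.34594171 rad
x = r_b·(cos φ + φ·sin φ) = 54.338794
y = r_b·(sin φ − φ·cos φ) = 0.700295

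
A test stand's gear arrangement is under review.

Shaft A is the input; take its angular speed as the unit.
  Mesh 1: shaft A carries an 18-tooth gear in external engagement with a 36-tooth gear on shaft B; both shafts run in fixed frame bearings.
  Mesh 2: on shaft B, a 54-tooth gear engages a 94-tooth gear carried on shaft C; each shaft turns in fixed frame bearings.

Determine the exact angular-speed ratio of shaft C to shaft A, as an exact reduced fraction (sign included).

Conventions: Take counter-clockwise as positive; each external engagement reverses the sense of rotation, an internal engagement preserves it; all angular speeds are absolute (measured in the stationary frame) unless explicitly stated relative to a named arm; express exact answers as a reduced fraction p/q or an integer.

class = fixed-axis compound train [2 meshes; 2 ratios multiply, 2 sense flips]
mesh 1 [18T→36T]: running ratio 1/2, sense −
mesh 2 [54T→94T]: running ratio 27/94, sense +
ω_out/ω_in = 27/94

27/94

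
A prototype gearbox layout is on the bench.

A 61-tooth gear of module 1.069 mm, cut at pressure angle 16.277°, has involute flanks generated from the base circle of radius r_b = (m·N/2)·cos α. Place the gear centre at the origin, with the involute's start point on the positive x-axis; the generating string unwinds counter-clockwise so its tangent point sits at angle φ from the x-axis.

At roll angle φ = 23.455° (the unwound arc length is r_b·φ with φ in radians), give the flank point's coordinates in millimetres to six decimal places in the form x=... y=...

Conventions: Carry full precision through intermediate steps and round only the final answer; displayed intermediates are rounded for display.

x=33.811243 y=0.703774

topology: single-mesh involute geometry — m = 1.069, N = 61
pitch radius r_p = m·N/2 = 1.069·61/2 = 32.604500
base radius r_b = r_p·cos α = 32.604500·cos 16.277° = 31.297643
roll angle φ = 23.455° = 0.40936698 rad
x = r_b·(cos φ + φ·sin φ) = 33.811243
y = r_b·(sin φ − φ·cos φ) = 0.703774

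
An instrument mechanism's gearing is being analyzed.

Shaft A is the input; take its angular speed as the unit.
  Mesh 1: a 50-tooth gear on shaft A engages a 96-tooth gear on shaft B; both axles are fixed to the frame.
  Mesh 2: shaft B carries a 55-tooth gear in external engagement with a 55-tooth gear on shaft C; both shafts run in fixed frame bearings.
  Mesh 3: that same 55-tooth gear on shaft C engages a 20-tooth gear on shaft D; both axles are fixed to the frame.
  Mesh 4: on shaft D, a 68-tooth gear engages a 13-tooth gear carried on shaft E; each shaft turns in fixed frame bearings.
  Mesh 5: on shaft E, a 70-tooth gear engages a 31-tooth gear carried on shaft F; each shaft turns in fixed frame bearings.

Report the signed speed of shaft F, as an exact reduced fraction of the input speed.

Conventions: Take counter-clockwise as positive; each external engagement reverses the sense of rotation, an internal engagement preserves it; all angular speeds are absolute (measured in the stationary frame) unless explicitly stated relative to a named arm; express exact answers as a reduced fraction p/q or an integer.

-163625/9672

5-mesh fixed-axis compound train (all bearings frame-fixed)
mesh 1 [50T→96T]: |ω|/ω_in = 1×50/96 = 25/48, sense flips to −
mesh 2 [55T→55T]: |ω|/ω_in = (25/48)×55/55 = 25/48, sense flips to +
mesh 3 [55T→20T]: |ω|/ω_in = (25/48)×55/20 = 275/192, sense flips to −
mesh 4 [68T→13T]: |ω|/ω_in = (275/192)×68/13 = 4675/624, sense flips to +
mesh 5 [70T→31T]: |ω|/ω_in = (4675/624)×70/31 = 163625/9672, sense flips to −
signed output speed (× input speed) = -163625/9672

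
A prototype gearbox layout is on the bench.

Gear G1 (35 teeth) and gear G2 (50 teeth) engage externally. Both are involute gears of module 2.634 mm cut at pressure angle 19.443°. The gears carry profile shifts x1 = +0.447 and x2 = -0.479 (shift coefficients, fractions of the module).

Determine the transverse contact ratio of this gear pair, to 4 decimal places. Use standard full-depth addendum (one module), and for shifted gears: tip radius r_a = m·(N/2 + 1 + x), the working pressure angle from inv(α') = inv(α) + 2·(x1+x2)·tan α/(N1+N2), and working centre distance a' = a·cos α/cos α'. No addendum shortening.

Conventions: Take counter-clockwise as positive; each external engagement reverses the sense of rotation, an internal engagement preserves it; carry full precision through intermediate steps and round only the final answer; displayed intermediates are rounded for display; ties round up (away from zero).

1.6998

recognized (one external pair, fixed centres): single-mesh tooth geometry, m = 2.634, N1 = 35, N2 = 50
base radii: r_b1 = 43.466345, r_b2 = 62.094779
tip radii: r_a1 = 49.906398, r_a2 = 67.222314
inv(α') = inv(19.443°) + 2·(+0.447-0.479)·tan α/(35+50) = 0.01338922  ⇒  α' = 19.31995°
a' = a·cos α / cos α' = 111.9450·cos 19.443°/cos 19.31995° = 111.860455
action lengths: √(r_a1²−r_b1²) = 24.521937, √(r_a2²−r_b2²) = 25.750299
base pitch p_b = π·m·cos α = 7.803060
CR = (24.521937 + 25.750299 − 111.860455·sin 19.31995°)/7.803060 = 1.699844
contact ratio ≈ 1.6998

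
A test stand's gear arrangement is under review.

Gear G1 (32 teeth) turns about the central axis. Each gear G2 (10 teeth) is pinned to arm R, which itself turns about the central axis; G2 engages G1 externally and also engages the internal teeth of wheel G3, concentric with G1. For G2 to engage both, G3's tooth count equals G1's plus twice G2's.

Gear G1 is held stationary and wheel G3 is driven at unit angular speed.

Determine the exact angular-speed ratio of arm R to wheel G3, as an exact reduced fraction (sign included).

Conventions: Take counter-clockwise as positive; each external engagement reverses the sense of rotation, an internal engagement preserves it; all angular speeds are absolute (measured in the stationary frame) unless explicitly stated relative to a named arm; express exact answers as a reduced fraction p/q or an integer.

planetary set (32T centre, 10T on arm, 52T internal) — Willis relation
ring teeth: 32 + 2·10 = 52
32(ω_sun−ω_arm) = −52(ω_ring−ω_arm),  ω_sun = 0, ω_ring = 1
32(0−ω_arm) = −52(1−ω_arm)  ⇒  84·ω_arm = 52  ⇒  ω_arm = 13/21
ω_out/ω_in = 13/21

13/21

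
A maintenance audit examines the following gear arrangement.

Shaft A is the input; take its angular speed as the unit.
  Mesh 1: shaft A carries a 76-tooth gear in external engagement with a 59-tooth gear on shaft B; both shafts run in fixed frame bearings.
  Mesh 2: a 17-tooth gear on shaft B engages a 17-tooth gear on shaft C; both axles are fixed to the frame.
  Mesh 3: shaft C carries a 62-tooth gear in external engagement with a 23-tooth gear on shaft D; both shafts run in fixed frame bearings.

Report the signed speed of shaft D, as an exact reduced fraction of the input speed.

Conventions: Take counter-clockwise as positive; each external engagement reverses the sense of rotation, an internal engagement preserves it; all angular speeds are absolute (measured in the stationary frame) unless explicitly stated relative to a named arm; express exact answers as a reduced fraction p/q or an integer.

-4712/1357

3-mesh fixed-axis compound train (all bearings frame-fixed)
mesh 1 [76T→59T]: |ω|/ω_in = 1×76/59 = 76/59, sense flips to −
mesh 2 [17T→17T]: |ω|/ω_in = (76/59)×17/17 = 76/59, sense flips to +
mesh 3 [62T→23T]: |ω|/ω_in = (76/59)×62/23 = 4712/1357, sense flips to −
signed output speed (× input speed) = -4712/1357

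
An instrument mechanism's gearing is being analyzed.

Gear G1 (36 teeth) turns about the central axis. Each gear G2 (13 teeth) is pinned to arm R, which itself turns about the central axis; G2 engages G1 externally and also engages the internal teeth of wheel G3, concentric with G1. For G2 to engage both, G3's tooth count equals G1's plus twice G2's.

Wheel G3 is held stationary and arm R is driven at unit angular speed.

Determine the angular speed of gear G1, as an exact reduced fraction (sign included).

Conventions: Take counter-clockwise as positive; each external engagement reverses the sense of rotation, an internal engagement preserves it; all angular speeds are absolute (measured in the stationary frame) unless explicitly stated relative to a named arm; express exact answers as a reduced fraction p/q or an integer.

topology: planetary set — G1 36T / G2 13T / G3 62T, arm = carrier (Willis)
ring teeth: 36 + 2·13 = 62
36(ω_sun−ω_arm) = −62(ω_ring−ω_arm),  ω_ring = 0, ω_arm = 1
ω_sun = 1 − (62/36)(0−1) = 49/18
exact speed ratio = 49/18

49/18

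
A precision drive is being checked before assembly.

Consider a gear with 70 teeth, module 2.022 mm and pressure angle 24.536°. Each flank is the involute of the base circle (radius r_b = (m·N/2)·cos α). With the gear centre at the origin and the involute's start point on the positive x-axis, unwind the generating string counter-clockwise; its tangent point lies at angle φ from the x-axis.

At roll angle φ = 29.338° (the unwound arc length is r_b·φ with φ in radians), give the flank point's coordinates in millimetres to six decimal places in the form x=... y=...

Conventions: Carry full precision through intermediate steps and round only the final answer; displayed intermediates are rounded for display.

topology: single-mesh involute geometry — m = 2.022, N = 70
pitch radius r_p = m·N/2 = 2.022·70/2 = 70.770000
base radius r_b = r_p·cos α = 70.770000·cos 24.536° = 64.379507
roll angle φ = 29.338° = 0.51204470 rad
x = r_b·(cos φ + φ·sin φ) = 72.274127
y = r_b·(sin φ − φ·cos φ) = 2.806211

x=72.274127 y=2.806211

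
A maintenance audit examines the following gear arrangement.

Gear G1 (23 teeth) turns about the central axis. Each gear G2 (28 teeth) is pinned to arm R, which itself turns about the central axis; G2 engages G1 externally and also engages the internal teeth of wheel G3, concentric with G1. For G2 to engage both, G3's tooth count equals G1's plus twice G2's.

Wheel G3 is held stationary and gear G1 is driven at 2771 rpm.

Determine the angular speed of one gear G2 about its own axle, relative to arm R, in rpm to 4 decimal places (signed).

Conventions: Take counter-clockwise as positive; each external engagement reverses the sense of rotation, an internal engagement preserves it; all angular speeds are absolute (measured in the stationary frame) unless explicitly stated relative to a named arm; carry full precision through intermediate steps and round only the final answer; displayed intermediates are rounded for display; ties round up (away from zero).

-1762.9226 rpm

recognized (axles ride arm R): planetary set, 23/28/79 teeth
normalise by the input: solve with ω_sun = 1, then scale by 2771 rpm
ring teeth: 23 + 2·28 = 79
23(ω_sun−ω_arm) = −79(ω_ring−ω_arm),  ω_ring = 0, ω_sun = 1
23(1−ω_arm) = −79(0−ω_arm)  ⇒  102·ω_arm = 23  ⇒  ω_arm = 23/102
sun–planet mesh: 23·(1−23/102) = −28·(ω_p−ω_arm)  ⇒  ω_p−ω_arm = -1817/2856
scale: ω_p−ω_arm = -1817/2856 × 2771 rpm = -1762.9226 rpm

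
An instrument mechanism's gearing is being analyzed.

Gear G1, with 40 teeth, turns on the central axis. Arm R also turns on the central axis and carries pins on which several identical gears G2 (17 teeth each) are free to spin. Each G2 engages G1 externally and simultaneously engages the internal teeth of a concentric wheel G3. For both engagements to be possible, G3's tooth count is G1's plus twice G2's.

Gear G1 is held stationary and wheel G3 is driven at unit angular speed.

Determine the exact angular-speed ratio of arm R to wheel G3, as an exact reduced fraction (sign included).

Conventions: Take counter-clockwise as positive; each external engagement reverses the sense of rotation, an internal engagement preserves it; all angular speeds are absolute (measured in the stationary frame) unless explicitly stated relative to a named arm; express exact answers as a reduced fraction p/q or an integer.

37/57

class = planetary set [G3 = 40+2·17 = 74; Willis about the carrier]
ring teeth: 40 + 2·17 = 74
40(ω_sun−ω_arm) = −74(ω_ring−ω_arm),  ω_sun = 0, ω_ring = 1
40(0−ω_arm) = −74(1−ω_arm)  ⇒  114·ω_arm = 74  ⇒  ω_arm = 37/57
ω_out/ω_in = 37/57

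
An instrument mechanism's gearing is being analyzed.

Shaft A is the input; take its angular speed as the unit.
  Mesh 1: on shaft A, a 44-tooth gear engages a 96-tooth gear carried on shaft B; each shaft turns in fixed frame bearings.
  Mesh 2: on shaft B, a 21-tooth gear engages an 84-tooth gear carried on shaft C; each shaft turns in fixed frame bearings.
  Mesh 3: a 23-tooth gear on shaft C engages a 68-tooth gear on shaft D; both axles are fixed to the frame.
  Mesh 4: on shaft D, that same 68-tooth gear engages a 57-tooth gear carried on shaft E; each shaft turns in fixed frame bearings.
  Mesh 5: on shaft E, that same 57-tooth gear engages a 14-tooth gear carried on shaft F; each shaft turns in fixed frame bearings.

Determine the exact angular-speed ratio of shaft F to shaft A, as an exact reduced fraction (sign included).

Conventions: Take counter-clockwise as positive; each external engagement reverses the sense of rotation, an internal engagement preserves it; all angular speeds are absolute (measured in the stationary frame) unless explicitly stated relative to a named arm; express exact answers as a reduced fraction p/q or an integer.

-253/1344

class = fixed-axis compound train [5 meshes; 5 ratios multiply, 5 sense flips]
mesh 1 [44T→96T]: running ratio 11/24, sense −
mesh 2 [21T→84T]: running ratio 11/96, sense +
mesh 3 [23T→68T]: running ratio 253/6528, sense −
mesh 4 [68T→57T]: running ratio 253/5472, sense +
mesh 5 [57T→14T]: running ratio 253/1344, sense −
ω_out/ω_in = -253/1344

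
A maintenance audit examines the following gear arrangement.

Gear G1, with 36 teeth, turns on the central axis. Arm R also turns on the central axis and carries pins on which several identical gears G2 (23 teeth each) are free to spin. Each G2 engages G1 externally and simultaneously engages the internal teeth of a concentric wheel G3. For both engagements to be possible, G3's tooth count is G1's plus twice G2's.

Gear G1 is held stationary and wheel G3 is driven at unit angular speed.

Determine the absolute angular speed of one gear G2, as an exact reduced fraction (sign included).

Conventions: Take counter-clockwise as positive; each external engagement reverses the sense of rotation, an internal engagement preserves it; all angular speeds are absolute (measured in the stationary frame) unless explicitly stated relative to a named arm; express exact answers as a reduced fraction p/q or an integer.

41/23

topology: planetary set — G1 36T / G2 23T / G3 82T, arm = carrier (Willis)
ring teeth: 36 + 2·23 = 82
36(ω_sun−ω_arm) = −82(ω_ring−ω_arm),  ω_sun = 0, ω_ring = 1
36(0−ω_arm) = −82(1−ω_arm)  ⇒  118·ω_arm = 82  ⇒  ω_arm = 41/59
sun–planet mesh: 36·(0−41/59) = −23·(ω_p−ω_arm)  ⇒  ω_p−ω_arm = 1476/1357
ω_p = 41/59 + 1476/1357 = 41/23
exact speed ratio = 41/23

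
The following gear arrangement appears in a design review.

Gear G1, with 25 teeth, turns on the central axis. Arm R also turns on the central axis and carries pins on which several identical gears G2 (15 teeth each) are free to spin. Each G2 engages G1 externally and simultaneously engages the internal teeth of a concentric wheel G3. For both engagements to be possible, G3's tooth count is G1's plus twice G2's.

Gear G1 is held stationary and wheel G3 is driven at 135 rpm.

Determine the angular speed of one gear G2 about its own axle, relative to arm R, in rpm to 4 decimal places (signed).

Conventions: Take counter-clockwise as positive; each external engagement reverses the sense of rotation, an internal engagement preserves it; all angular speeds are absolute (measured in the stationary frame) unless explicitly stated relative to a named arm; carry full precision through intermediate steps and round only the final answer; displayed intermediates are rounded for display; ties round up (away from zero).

class = planetary set [G3 = 25+2·15 = 55; Willis about the carrier]
normalise by the input: solve with ω_ring = 1, then scale by 135 rpm
ring teeth: 25 + 2·15 = 55
25(ω_sun−ω_arm) = −55(ω_ring−ω_arm),  ω_sun = 0, ω_ring = 1
25(0−ω_arm) = −55(1−ω_arm)  ⇒  80·ω_arm = 55  ⇒  ω_arm = 11/16
sun–planet mesh: 25·(0−11/16) = −15·(ω_p−ω_arm)  ⇒  ω_p−ω_arm = 55/48
scale: ω_p−ω_arm = 55/48 × 135 rpm = +154.6875 rpm

+154.6875 rpm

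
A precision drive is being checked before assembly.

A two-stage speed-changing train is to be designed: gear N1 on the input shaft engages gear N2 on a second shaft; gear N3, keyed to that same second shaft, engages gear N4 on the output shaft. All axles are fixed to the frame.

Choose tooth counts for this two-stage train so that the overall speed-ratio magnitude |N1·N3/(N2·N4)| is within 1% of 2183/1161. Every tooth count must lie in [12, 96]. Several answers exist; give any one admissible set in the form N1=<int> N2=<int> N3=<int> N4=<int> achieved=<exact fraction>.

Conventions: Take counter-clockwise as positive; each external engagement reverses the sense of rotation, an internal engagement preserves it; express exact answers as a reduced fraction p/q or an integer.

N1=37 N2=27 N3=59 N4=43 achieved=2183/1161

design class (target 2183/1161): fixed-axis compound train
target = 2183/1161 in lowest terms: an exact hit needs N1·N3 = k·2183 and N2·N4 = k·1161 for one integer k, every count in [12, 96]; additionally prefer no 1:1 stage (N1 ≠ N2, N3 ≠ N4)
k = 1: N1·N3 = 2183 = 37·59, N2·N4 = 1161 = 27·43
achieved = 37·59/(27·43) = 2183/1161; |achieved − target| = 0 ≤ 2183/116100 ✓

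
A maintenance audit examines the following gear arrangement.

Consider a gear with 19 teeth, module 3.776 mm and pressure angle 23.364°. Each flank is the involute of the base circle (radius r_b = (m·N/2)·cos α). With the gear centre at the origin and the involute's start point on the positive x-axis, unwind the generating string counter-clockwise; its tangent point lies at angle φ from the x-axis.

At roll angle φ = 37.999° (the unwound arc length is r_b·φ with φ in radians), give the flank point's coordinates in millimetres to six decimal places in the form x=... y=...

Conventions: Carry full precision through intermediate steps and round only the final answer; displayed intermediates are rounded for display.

x=39.395706 y=3.063400

recognized (one wheel, involute flank): single-mesh tooth geometry, m = 3.776, N = 19
pitch radius r_p = m·N/2 = 3.776·19/2 = 35.872000
base radius r_b = r_p·cos α = 35.872000·cos 23.364° = 32.930639
roll angle φ = 37.999° = 0.66320766 rad
x = r_b·(cos φ + φ·sin φ) = 39.395706
y = r_b·(sin φ − φ·cos φ) = 3.063400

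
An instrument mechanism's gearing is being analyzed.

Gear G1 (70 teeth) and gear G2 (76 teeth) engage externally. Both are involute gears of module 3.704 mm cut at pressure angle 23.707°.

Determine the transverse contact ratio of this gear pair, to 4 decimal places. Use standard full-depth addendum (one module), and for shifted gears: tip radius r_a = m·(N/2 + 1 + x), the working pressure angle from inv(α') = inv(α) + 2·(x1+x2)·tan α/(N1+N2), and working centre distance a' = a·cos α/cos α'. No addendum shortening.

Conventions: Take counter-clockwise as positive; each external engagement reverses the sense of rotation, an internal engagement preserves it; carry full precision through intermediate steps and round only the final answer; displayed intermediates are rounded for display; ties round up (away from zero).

single-mesh involute tooth geometry (70T engaging 76T at module 3.704)
base radii: r_b1 = 118.700131, r_b2 = 128.874428
tip radii: r_a1 = 133.344000, r_a2 = 144.456000
no profile shift: α' = α, a' = a
action lengths: √(r_a1²−r_b1²) = 60.752787, √(r_a2²−r_b2²) = 65.260383
base pitch p_b = π·m·cos α = 10.654499
CR = (60.752787 + 65.260383 − 270.392000·sin 23.70700°)/10.654499 = 1.623676
contact ratio ≈ 1.6237

1.6237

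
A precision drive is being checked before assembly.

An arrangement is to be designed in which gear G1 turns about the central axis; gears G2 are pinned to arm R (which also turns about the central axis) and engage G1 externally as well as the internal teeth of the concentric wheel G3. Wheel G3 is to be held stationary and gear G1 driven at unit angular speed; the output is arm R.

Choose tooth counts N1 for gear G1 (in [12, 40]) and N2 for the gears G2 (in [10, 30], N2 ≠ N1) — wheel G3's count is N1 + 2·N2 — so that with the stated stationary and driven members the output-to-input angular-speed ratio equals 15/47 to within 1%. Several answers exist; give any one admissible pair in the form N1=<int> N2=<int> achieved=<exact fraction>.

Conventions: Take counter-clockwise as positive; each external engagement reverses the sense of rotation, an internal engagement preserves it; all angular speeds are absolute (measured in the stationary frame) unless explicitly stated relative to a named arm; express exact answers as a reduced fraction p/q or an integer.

class = planetary set [ratio 15/47 wanted; Willis about the carrier]
Willis with ω_ring = 0: ω_arm/ω_sun = N1/(N1+N3); set equal to 15/47  ⇒  N3/N1 = 1/(15/47) − 1 = 32/15
N3 = N1 + 2·N2  ⇒  N2/N1 = (N3/N1 − 1)/2 = (32/15 − 1)/2 = 17/30
smallest multiple with N1 ≥ 12 and N2 ≥ 10: k = 1  ⇒  N1 = 1·30 = 30, N2 = 1·17 = 17 (N1 ≤ 40, N2 ≤ 30, N2 ≠ N1 ✓), N3 = 30 + 2·17 = 64
check: N1/(N1+N3) with N1 = 30, N3 = 64 gives 15/47; |achieved − target| = 0 ≤ 3/940 ✓

N1=30 N2=17 achieved=15/47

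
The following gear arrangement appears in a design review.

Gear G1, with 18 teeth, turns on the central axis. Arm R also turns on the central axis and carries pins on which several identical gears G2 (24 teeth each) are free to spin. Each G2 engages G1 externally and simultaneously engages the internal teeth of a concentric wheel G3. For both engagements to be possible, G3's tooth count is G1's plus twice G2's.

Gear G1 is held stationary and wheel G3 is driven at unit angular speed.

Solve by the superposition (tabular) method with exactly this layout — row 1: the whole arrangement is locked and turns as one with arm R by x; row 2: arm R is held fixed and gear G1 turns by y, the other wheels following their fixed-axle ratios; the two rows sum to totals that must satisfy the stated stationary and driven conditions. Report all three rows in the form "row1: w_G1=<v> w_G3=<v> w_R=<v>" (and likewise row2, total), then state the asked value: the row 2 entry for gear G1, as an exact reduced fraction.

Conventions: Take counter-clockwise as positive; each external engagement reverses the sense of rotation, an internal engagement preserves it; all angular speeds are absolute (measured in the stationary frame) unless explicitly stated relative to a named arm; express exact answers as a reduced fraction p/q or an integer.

row1: w_G1=11/14 w_G3=11/14 w_R=11/14
row2: w_G1=-11/14 w_G3=3/14 w_R=0
total: w_G1=0 w_G3=1 w_R=11/14
asked value: -11/14

topology: planetary set — G1 18T / G2 24T / G3 66T, arm = carrier (Willis)
row 1 — lock + rotate with arm: ω_sun = ω_ring = ω_arm = x
row 2 (arm held, sun turns y): ω_ring = −(18/66)·y, ω_arm = 0
boundary: total ω_sun = x + y = 0 and total ω_ring = x − (18/66)·y = 1  ⇒  y = -11/14, x = 11/14
row 2 ring = −(18/66)·(-11/14) = 3/14
totals (row 1 + row 2): sun 11/14 + (-11/14) = 0, ring 11/14 + 3/14 = 1, arm 11/14 + 0 = 11/14
asked cell (row2, sun) = -11/14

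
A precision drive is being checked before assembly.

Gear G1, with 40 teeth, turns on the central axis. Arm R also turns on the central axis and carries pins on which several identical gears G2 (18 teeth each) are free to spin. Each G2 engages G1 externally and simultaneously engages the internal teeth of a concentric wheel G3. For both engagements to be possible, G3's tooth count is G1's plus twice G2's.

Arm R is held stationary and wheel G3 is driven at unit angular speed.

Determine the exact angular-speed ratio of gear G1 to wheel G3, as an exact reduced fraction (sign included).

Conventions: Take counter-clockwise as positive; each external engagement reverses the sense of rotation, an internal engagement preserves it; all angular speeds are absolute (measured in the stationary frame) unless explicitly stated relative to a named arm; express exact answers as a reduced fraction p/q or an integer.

-19/10

topology: planetary set — G1 40T / G2 18T / G3 76T, arm = carrier (Willis)
ring teeth: 40 + 2·18 = 76
40(ω_sun−ω_arm) = −76(ω_ring−ω_arm),  ω_arm = 0, ω_ring = 1
ω_sun = 0 − (76/40)(1−0) = -19/10
ω_out/ω_in = -19/10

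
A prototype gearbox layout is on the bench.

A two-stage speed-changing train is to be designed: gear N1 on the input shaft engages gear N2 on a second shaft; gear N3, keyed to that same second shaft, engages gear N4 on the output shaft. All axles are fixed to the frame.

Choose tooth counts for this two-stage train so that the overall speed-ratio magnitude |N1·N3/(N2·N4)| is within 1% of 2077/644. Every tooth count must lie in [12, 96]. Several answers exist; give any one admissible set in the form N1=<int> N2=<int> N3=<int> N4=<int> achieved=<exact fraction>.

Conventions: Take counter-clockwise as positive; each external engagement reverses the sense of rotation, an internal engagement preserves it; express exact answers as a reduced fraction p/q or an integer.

N1=31 N2=14 N3=67 N4=46 achieved=2077/644

design class (target 2077/644): fixed-axis compound train
target = 2077/644 in lowest terms: an exact hit needs N1·N3 = k·2077 and N2·N4 = k·644 for one integer k, every count in [12, 96]; additionally prefer no 1:1 stage (N1 ≠ N2, N3 ≠ N4)
k = 1: N1·N3 = 2077 = 31·67, N2·N4 = 644 = 14·46
achieved = 31·67/(14·46) = 2077/644; |achieved − target| = 0 ≤ 2077/64400 ✓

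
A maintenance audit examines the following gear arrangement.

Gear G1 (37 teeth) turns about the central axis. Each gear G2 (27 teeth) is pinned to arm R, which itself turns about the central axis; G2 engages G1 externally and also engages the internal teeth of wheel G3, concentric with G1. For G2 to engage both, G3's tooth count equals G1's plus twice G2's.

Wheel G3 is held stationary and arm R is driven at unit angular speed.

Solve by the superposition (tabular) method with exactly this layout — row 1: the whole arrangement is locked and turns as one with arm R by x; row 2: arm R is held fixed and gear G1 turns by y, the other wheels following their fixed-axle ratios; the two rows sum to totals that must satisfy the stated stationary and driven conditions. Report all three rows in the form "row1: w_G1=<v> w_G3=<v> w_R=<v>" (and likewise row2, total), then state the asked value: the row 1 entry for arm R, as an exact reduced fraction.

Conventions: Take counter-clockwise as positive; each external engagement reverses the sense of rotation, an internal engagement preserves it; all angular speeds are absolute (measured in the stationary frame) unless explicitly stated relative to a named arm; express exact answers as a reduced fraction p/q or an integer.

recognized (axles ride arm R): planetary set, 37/27/91 teeth
row 1 — lock + rotate with arm: ω_sun = ω_ring = ω_arm = x
row 2 — arm fixed, fixed-axis ratios: sun y, ring −(37/91)·y, arm 0
boundary: total ω_ring = x − (37/91)·y = 0 and total ω_arm = x = 1  ⇒  y = 91/37, x = 1
row 2 ring = −(37/91)·91/37 = -1
totals (row 1 + row 2): sun 1 + 91/37 = 128/37, ring 1 + (-1) = 0, arm 1 + 0 = 1
asked cell (row1, arm) = 1

row1: w_G1=1 w_G3=1 w_R=1
row2: w_G1=91/37 w_G3=-1 w_R=0
total: w_G1=128/37 w_G3=0 w_R=1
asked value: 1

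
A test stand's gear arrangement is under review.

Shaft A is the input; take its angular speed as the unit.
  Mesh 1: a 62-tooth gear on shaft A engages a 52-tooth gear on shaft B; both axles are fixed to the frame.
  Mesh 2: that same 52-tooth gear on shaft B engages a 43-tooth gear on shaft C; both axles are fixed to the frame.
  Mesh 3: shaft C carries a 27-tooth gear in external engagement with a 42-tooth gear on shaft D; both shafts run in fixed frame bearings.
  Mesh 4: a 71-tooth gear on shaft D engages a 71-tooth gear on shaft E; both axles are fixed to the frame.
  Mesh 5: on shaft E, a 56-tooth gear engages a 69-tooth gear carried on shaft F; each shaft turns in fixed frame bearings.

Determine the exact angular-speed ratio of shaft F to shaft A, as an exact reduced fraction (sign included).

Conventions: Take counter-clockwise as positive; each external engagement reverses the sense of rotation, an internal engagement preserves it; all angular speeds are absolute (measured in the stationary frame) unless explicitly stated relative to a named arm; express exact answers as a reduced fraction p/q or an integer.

class = fixed-axis compound train [5 meshes; 5 ratios multiply, 5 sense flips]
mesh 1 [62T→52T]: running ratio 31/26, sense −
mesh 2 [52T→43T]: running ratio 62/43, sense +
mesh 3 [27T→42T]: running ratio 279/301, sense −
mesh 4 [71T→71T]: running ratio 279/301, sense +
mesh 5 [56T→69T]: running ratio 744/989, sense −
ω_out/ω_in = -744/989

-744/989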